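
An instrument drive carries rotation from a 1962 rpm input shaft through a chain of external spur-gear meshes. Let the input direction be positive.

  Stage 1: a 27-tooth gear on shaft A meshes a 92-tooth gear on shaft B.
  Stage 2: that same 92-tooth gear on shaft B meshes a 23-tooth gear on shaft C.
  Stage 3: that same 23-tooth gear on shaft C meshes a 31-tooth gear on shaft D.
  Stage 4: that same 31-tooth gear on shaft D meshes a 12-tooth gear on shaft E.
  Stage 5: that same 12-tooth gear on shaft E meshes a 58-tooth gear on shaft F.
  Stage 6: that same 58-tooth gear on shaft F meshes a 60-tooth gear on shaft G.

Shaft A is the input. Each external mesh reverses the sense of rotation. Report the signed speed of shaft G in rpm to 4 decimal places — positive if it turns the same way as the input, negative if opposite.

+882.9000 rpm (same as input, |ω| = 882.9000 rpm)

Stage 1 [27T→92T]: ω = 1962.0000×27/92 = 575.8043 rpm, dir flips to −; running = −575.8043
Stage 2 [92T→23T]: ω = 575.8043×92/23 = 2303.2174 rpm, dir flips to +; running = +2303.2174
Stage 3 [23T→31T]: ω = 2303.2174×23/31 = 1708.8387 rpm, dir flips to −; running = −1708.8387
Stage 4 [31T→12T]: ω = 1708.8387×31/12 = 4414.5000 rpm, dir flips to +; running = +4414.5000
Stage 5 [12T→58T]: ω = 4414.5000×12/58 = 913.3448 rpm, dir flips to −; running = −913.3448
Stage 6 [58T→60T]: ω = 913.3448×58/60 = 882.9000 rpm, dir flips to +; running = +882.9000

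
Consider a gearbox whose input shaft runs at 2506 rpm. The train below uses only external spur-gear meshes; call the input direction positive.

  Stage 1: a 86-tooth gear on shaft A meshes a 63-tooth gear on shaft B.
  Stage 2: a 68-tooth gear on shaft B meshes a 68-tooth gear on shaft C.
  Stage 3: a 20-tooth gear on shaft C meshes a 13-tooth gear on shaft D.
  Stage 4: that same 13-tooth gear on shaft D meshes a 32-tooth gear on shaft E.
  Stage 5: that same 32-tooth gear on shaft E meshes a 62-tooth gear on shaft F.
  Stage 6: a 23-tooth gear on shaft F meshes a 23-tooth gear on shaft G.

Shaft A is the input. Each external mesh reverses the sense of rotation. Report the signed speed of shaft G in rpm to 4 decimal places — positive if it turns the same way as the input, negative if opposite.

+1103.5125 rpm (same as input, |ω| = 1103.5125 rpm)

Stage 1 [86T→63T]: ω = 2506.0000×86/63 = 3420.8889 rpm, dir flips to −; running = −3420.8889
Stage 2 [68T→68T]: ω = 3420.8889×68/68 = 3420.8889 rpm, dir flips to +; running = +3420.8889
Stage 3 [20T→13T]: ω = 3420.8889×20/13 = 5262.9060 rpm, dir flips to −; running = −5262.9060
Stage 4 [13T→32T]: ω = 5262.9060×13/32 = 2138.0556 rpm, dir flips to +; running = +2138.0556
Stage 5 [32T→62T]: ω = 2138.0556×32/62 = 1103.5125 rpm, dir flips to −; running = −1103.5125
Stage 6 [23T→23T]: ω = 1103.5125×23/23 = 1103.5125 rpm, dir flips to +; running = +1103.5125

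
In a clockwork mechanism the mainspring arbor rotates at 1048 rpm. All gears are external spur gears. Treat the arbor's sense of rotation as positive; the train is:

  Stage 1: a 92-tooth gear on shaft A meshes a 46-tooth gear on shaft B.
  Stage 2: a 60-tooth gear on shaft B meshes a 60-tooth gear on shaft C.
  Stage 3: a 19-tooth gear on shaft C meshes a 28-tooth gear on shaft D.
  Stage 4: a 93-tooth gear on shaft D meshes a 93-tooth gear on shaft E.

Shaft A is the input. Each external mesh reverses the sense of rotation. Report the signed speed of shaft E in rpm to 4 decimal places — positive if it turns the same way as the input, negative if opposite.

+1422.2857 rpm (same as input, |ω| = 1422.2857 rpm)

Stage 1 [92T→46T]: ω = 1048.0000×92/46 = 2096.0000 rpm, dir flips to −; running = −2096.0000
Stage 2 [60T→60T]: ω = 2096.0000×60/60 = 2096.0000 rpm, dir flips to +; running = +2096.0000
Stage 3 [19T→28T]: ω = 2096.0000×19/28 = 1422.2857 rpm, dir flips to −; running = −1422.2857
Stage 4 [93T→93T]: ω = 1422.2857×93/93 = 1422.2857 rpm, dir flips to +; running = +1422.2857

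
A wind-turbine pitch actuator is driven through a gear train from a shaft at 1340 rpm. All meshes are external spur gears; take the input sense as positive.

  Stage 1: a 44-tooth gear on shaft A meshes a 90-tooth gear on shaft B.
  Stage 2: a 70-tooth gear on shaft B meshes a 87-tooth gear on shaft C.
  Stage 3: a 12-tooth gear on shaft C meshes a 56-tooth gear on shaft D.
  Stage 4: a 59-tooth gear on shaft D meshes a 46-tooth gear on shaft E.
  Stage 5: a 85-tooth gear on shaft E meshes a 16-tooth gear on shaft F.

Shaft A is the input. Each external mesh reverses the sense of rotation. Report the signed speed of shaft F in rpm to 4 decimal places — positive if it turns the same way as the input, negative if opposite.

Stage 1 [44T→90T]: ω = 1340.0000×44/90 = 655.1111 rpm, dir flips to −; running = −655.1111
Stage 2 [70T→87T]: ω = 655.1111×70/87 = 527.1009 rpm, dir flips to +; running = +527.1009
Stage 3 [12T→56T]: ω = 527.1009×12/56 = 112.9502 rpm, dir flips to −; running = −112.9502
Stage 4 [59T→46T]: ω = 112.9502×59/46 = 144.8709 rpm, dir flips to +; running = +144.8709
Stage 5 [85T→16T]: ω = 144.8709×85/16 = 769.6266 rpm, dir flips to −; running = −769.6266

-769.6266 rpm (opposite to input, |ω| = 769.6266 rpm)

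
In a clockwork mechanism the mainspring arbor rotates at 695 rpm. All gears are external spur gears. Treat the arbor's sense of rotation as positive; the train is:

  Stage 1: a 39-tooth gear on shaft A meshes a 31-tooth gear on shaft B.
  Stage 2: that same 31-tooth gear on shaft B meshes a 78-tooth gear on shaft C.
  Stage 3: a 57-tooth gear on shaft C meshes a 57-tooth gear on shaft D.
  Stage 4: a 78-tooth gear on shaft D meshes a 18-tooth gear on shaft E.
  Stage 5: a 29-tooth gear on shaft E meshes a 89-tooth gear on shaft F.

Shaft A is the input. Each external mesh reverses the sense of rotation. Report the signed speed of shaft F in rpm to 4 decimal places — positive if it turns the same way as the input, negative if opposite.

Stage 1 [39T→31T]: ω = 695.0000×39/31 = 874.3548 rpm, dir flips to −; running = −874.3548
Stage 2 [31T→78T]: ω = 874.3548×31/78 = 347.5000 rpm, dir flips to +; running = +347.5000
Stage 3 [57T→57T]: ω = 347.5000×57/57 = 347.5000 rpm, dir flips to −; running = −347.5000
Stage 4 [78T→18T]: ω = 347.5000×78/18 = 1505.8333 rpm, dir flips to +; running = +1505.8333
Stage 5 [29T→89T]: ω = 1505.8333×29/89 = 490.6648 rpm, dir flips to −; running = −490.6648

-490.6648 rpm (opposite to input, |ω| = 490.6648 rpm)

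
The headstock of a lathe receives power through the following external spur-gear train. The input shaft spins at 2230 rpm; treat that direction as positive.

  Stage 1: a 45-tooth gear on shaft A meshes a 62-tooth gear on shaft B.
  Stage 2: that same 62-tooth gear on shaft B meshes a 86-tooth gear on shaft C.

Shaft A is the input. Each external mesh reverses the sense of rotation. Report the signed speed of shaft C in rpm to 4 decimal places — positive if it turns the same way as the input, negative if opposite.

Stage 1 [45T→62T]: ω = 2230.0000×45/62 = 1618.5484 rpm, dir flips to −; running = −1618.5484
Stage 2 [62T→86T]: ω = 1618.5484×62/86 = 1166.8605 rpm, dir flips to +; running = +1166.8605

+1166.8605 rpm (same as input, |ω| = 1166.8605 rpm)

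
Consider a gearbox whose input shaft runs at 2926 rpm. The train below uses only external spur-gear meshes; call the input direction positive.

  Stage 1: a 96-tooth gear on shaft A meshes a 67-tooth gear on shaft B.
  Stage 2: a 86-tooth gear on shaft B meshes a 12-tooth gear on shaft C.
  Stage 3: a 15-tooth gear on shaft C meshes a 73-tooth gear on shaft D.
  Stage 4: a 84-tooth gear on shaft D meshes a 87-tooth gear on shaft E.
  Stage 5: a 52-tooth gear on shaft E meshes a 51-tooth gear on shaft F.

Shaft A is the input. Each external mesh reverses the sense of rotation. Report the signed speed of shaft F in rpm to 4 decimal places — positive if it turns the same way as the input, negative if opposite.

Stage 1 [96T→67T]: ω = 2926.0000×96/67 = 4192.4776 rpm, dir flips to −; running = −4192.4776
Stage 2 [86T→12T]: ω = 4192.4776×86/12 = 30046.0896 rpm, dir flips to +; running = +30046.0896
Stage 3 [15T→73T]: ω = 30046.0896×15/73 = 6173.8540 rpm, dir flips to −; running = −6173.8540
Stage 4 [84T→87T]: ω = 6173.8540×84/87 = 5960.9625 rpm, dir flips to +; running = +5960.9625
Stage 5 [52T→51T]: ω = 5960.9625×52/51 = 6077.8441 rpm, dir flips to −; running = −6077.8441

-6077.8441 rpm (opposite to input, |ω| = 6077.8441 rpm)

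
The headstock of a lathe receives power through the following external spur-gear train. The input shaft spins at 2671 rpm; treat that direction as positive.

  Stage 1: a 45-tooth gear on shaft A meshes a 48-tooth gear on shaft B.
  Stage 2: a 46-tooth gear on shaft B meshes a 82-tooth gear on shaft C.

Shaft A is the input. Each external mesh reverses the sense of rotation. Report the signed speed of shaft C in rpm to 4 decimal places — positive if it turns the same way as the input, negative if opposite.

Stage 1 [45T→48T]: ω = 2671.0000×45/48 = 2504.0625 rpm, dir flips to −; running = −2504.0625
Stage 2 [46T→82T]: ω = 2504.0625×46/82 = 1404.7180 rpm, dir flips to +; running = +1404.7180

+1404.7180 rpm (same as input, |ω| = 1404.7180 rpm)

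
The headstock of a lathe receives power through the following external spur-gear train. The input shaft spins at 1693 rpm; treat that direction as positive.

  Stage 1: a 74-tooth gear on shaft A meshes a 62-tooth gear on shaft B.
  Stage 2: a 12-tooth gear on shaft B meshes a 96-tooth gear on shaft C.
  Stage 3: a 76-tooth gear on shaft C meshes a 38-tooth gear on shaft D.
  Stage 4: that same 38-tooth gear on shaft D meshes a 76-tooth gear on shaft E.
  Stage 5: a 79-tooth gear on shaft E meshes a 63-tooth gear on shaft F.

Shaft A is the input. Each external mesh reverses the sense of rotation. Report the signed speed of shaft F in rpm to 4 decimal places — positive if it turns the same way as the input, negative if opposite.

-316.7332 rpm (opposite to input, |ω| = 316.7332 rpm)

Stage 1 [74T→62T]: ω = 1693.0000×74/62 = 2020.6774 rpm, dir flips to −; running = −2020.6774
Stage 2 [12T→96T]: ω = 2020.6774×12/96 = 252.5847 rpm, dir flips to +; running = +252.5847
Stage 3 [76T→38T]: ω = 252.5847×76/38 = 505.1694 rpm, dir flips to −; running = −505.1694
Stage 4 [38T→76T]: ω = 505.1694×38/76 = 252.5847 rpm, dir flips to +; running = +252.5847
Stage 5 [79T→63T]: ω = 252.5847×79/63 = 316.7332 rpm, dir flips to −; running = −316.7332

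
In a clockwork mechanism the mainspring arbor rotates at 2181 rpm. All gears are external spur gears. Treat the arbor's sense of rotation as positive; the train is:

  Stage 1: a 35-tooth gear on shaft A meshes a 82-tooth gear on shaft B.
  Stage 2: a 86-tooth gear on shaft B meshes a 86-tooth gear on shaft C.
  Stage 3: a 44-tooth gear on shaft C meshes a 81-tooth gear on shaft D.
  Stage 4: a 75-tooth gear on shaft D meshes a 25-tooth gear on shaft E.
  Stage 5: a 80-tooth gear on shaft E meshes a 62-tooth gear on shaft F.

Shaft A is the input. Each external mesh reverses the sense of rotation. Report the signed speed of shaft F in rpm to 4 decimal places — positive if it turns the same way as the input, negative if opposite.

-1957.4788 rpm (opposite to input, |ω| = 1957.4788 rpm)

Stage 1 [35T→82T]: ω = 2181.0000×35/82 = 930.9146 rpm, dir flips to −; running = −930.9146
Stage 2 [86T→86T]: ω = 930.9146×86/86 = 930.9146 rpm, dir flips to +; running = +930.9146
Stage 3 [44T→81T]: ω = 930.9146×44/81 = 505.6820 rpm, dir flips to −; running = −505.6820
Stage 4 [75T→25T]: ω = 505.6820×75/25 = 1517.0461 rpm, dir flips to +; running = +1517.0461
Stage 5 [80T→62T]: ω = 1517.0461×80/62 = 1957.4788 rpm, dir flips to −; running = −1957.4788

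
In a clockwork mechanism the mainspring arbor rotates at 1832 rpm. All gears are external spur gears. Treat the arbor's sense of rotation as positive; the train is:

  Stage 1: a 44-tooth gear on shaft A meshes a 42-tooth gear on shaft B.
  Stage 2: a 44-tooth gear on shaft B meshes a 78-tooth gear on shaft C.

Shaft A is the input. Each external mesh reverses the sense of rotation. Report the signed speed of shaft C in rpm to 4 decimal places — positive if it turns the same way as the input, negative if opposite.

Stage 1 [44T→42T]: ω = 1832.0000×44/42 = 1919.2381 rpm, dir flips to −; running = −1919.2381
Stage 2 [44T→78T]: ω = 1919.2381×44/78 = 1082.6471 rpm, dir flips to +; running = +1082.6471

+1082.6471 rpm (same as input, |ω| = 1082.6471 rpm)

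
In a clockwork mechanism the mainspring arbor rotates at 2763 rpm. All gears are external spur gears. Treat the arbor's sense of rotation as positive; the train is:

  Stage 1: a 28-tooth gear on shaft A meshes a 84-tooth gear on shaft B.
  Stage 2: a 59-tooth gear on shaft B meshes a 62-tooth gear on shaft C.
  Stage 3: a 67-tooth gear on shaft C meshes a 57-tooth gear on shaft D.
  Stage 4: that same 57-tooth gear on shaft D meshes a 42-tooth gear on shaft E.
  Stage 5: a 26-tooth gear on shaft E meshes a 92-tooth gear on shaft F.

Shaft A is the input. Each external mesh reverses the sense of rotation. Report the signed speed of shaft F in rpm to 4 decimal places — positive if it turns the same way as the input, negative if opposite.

Stage 1 [28T→84T]: ω = 2763.0000×28/84 = 921.0000 rpm, dir flips to −; running = −921.0000
Stage 2 [59T→62T]: ω = 921.0000×59/62 = 876.4355 rpm, dir flips to +; running = +876.4355
Stage 3 [67T→57T]: ω = 876.4355×67/57 = 1030.1961 rpm, dir flips to −; running = −1030.1961
Stage 4 [57T→42T]: ω = 1030.1961×57/42 = 1398.1233 rpm, dir flips to +; running = +1398.1233
Stage 5 [26T→92T]: ω = 1398.1233×26/92 = 395.1218 rpm, dir flips to −; running = −395.1218

-395.1218 rpm (opposite to input, |ω| = 395.1218 rpm)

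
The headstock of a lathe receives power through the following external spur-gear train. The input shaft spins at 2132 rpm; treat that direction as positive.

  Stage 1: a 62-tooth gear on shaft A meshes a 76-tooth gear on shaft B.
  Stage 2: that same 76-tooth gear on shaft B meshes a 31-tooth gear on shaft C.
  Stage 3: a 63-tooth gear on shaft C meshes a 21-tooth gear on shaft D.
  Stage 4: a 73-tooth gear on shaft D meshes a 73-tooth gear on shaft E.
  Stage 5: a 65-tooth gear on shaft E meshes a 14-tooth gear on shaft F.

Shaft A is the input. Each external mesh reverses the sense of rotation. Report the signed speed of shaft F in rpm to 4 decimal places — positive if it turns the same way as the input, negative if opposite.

-59391.4286 rpm (opposite to input, |ω| = 59391.4286 rpm)

Stage 1 [62T→76T]: ω = 2132.0000×62/76 = 1739.2632 rpm, dir flips to −; running = −1739.2632
Stage 2 [76T→31T]: ω = 1739.2632×76/31 = 4264.0000 rpm, dir flips to +; running = +4264.0000
Stage 3 [63T→21T]: ω = 4264.0000×63/21 = 12792.0000 rpm, dir flips to −; running = −12792.0000
Stage 4 [73T→73T]: ω = 12792.0000×73/73 = 12792.0000 rpm, dir flips to +; running = +12792.0000
Stage 5 [65T→14T]: ω = 12792.0000×65/14 = 59391.4286 rpm, dir flips to −; running = −59391.4286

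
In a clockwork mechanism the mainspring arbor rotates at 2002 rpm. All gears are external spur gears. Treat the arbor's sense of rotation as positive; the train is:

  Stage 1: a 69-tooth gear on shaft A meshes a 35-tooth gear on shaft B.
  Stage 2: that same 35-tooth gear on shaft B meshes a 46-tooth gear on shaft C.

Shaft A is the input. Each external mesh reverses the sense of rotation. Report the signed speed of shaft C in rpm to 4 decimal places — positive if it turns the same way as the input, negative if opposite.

+3003.0000 rpm (same as input, |ω| = 3003.0000 rpm)

Stage 1 [69T→35T]: ω = 2002.0000×69/35 = 3946.8000 rpm, dir flips to −; running = −3946.8000
Stage 2 [35T→46T]: ω = 3946.8000×35/46 = 3003.0000 rpm, dir flips to +; running = +3003.0000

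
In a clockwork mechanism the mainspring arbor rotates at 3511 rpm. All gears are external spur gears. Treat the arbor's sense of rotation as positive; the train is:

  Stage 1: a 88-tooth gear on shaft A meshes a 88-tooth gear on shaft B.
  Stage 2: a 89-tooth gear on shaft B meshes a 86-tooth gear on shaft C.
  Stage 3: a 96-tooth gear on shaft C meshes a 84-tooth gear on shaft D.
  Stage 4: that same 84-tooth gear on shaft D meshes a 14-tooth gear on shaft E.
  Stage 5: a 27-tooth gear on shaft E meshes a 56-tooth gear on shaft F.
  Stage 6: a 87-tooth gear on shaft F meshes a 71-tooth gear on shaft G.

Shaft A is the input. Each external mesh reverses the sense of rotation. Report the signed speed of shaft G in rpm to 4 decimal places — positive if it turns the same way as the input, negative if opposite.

Stage 1 [88T→88T]: ω = 3511.0000×88/88 = 3511.0000 rpm, dir flips to −; running = −3511.0000
Stage 2 [89T→86T]: ω = 3511.0000×89/86 = 3633.4767 rpm, dir flips to +; running = +3633.4767
Stage 3 [96T→84T]: ω = 3633.4767×96/84 = 4152.5449 rpm, dir flips to −; running = −4152.5449
Stage 4 [84T→14T]: ω = 4152.5449×84/14 = 24915.2691 rpm, dir flips to +; running = +24915.2691
Stage 5 [27T→56T]: ω = 24915.2691×27/56 = 12012.7190 rpm, dir flips to −; running = −12012.7190
Stage 6 [87T→71T]: ω = 12012.7190×87/71 = 14719.8106 rpm, dir flips to +; running = +14719.8106

+14719.8106 rpm (same as input, |ω| = 14719.8106 rpm)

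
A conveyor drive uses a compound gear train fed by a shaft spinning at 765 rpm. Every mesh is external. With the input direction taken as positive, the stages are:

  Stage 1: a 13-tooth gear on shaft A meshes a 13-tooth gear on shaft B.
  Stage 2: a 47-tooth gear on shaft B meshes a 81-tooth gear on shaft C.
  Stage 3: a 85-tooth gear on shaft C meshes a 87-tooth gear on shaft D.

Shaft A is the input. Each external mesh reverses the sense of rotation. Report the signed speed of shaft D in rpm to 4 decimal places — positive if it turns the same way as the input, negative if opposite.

-433.6845 rpm (opposite to input, |ω| = 433.6845 rpm)

Stage 1 [13T→13T]: ω = 765.0000×13/13 = 765.0000 rpm, dir flips to −; running = −765.0000
Stage 2 [47T→81T]: ω = 765.0000×47/81 = 443.8889 rpm, dir flips to +; running = +443.8889
Stage 3 [85T→87T]: ω = 443.8889×85/87 = 433.6845 rpm, dir flips to −; running = −433.6845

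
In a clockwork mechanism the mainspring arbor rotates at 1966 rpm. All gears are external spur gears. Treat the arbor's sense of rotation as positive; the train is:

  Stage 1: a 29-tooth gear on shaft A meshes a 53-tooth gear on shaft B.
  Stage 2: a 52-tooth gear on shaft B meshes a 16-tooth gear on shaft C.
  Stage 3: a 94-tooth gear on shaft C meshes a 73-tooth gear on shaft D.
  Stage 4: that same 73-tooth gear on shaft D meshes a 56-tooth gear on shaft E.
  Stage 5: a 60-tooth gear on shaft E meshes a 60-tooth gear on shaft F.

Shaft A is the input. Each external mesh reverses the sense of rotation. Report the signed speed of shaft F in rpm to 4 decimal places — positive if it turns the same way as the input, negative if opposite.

Stage 1 [29T→53T]: ω = 1966.0000×29/53 = 1075.7358 rpm, dir flips to −; running = −1075.7358
Stage 2 [52T→16T]: ω = 1075.7358×52/16 = 3496.1415 rpm, dir flips to +; running = +3496.1415
Stage 3 [94T→73T]: ω = 3496.1415×94/73 = 4501.8808 rpm, dir flips to −; running = −4501.8808
Stage 4 [73T→56T]: ω = 4501.8808×73/56 = 5868.5232 rpm, dir flips to +; running = +5868.5232
Stage 5 [60T→60T]: ω = 5868.5232×60/60 = 5868.5232 rpm, dir flips to −; running = −5868.5232

-5868.5232 rpm (opposite to input, |ω| = 5868.5232 rpm)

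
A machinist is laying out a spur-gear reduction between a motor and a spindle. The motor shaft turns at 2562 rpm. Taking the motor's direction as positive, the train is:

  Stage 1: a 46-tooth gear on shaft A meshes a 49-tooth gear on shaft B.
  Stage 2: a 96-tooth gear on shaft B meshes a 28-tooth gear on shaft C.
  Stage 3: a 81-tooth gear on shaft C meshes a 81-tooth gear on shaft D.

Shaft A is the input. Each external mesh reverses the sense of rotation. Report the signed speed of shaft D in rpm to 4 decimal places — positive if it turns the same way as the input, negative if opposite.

-8246.2041 rpm (opposite to input, |ω| = 8246.2041 rpm)

Stage 1 [46T→49T]: ω = 2562.0000×46/49 = 2405.1429 rpm, dir flips to −; running = −2405.1429
Stage 2 [96T→28T]: ω = 2405.1429×96/28 = 8246.2041 rpm, dir flips to +; running = +8246.2041
Stage 3 [81T→81T]: ω = 8246.2041×81/81 = 8246.2041 rpm, dir flips to −; running = −8246.2041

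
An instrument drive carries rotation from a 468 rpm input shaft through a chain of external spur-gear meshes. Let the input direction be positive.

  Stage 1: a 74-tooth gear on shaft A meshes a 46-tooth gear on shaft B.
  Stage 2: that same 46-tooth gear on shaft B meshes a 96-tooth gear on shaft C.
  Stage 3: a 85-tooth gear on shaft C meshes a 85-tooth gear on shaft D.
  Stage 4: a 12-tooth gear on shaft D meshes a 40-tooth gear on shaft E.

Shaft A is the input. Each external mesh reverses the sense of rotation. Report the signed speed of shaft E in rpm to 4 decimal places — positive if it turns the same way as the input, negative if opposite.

+108.2250 rpm (same as input, |ω| = 108.2250 rpm)

Stage 1 [74T→46T]: ω = 468.0000×74/46 = 752.8696 rpm, dir flips to −; running = −752.8696
Stage 2 [46T→96T]: ω = 752.8696×46/96 = 360.7500 rpm, dir flips to +; running = +360.7500
Stage 3 [85T→85T]: ω = 360.7500×85/85 = 360.7500 rpm, dir flips to −; running = −360.7500
Stage 4 [12T→40T]: ω = 360.7500×12/40 = 108.2250 rpm, dir flips to +; running = +108.2250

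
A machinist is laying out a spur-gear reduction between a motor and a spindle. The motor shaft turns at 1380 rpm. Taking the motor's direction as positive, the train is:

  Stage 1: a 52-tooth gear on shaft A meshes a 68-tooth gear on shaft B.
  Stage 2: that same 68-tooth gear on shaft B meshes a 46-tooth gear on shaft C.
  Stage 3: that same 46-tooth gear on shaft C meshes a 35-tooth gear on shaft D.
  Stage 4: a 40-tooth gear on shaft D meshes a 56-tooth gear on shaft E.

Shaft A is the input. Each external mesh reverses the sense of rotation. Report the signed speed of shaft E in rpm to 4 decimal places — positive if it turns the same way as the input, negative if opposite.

Stage 1 [52T→68T]: ω = 1380.0000×52/68 = 1055.2941 rpm, dir flips to −; running = −1055.2941
Stage 2 [68T→46T]: ω = 1055.2941×68/46 = 1560.0000 rpm, dir flips to +; running = +1560.0000
Stage 3 [46T→35T]: ω = 1560.0000×46/35 = 2050.2857 rpm, dir flips to −; running = −2050.2857
Stage 4 [40T→56T]: ω = 2050.2857×40/56 = 1464.4898 rpm, dir flips to +; running = +1464.4898

+1464.4898 rpm (same as input, |ω| = 1464.4898 rpm)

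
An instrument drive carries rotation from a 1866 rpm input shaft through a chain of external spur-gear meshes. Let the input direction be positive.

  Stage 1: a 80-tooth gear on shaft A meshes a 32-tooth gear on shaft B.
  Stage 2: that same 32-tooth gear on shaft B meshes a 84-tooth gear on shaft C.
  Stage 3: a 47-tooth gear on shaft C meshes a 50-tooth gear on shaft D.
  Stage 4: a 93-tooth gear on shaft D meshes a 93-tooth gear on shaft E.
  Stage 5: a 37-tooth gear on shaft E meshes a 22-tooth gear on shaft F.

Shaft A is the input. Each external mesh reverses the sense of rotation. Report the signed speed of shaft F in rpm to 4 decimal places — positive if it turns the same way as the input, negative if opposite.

-2809.5013 rpm (opposite to input, |ω| = 2809.5013 rpm)

Stage 1 [80T→32T]: ω = 1866.0000×80/32 = 4665.0000 rpm, dir flips to −; running = −4665.0000
Stage 2 [32T→84T]: ω = 4665.0000×32/84 = 1777.1429 rpm, dir flips to +; running = +1777.1429
Stage 3 [47T→50T]: ω = 1777.1429×47/50 = 1670.5143 rpm, dir flips to −; running = −1670.5143
Stage 4 [93T→93T]: ω = 1670.5143×93/93 = 1670.5143 rpm, dir flips to +; running = +1670.5143
Stage 5 [37T→22T]: ω = 1670.5143×37/22 = 2809.5013 rpm, dir flips to −; running = −2809.5013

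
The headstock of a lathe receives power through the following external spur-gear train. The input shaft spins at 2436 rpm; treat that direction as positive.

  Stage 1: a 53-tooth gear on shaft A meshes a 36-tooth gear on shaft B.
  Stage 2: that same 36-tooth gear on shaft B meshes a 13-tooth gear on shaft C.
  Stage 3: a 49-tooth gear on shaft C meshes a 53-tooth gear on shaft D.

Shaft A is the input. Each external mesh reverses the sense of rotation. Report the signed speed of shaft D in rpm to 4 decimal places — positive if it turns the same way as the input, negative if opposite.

-9181.8462 rpm (opposite to input, |ω| = 9181.8462 rpm)

Stage 1 [53T→36T]: ω = 2436.0000×53/36 = 3586.3333 rpm, dir flips to −; running = −3586.3333
Stage 2 [36T→13T]: ω = 3586.3333×36/13 = 9931.3846 rpm, dir flips to +; running = +9931.3846
Stage 3 [49T→53T]: ω = 9931.3846×49/53 = 9181.8462 rpm, dir flips to −; running = −9181.8462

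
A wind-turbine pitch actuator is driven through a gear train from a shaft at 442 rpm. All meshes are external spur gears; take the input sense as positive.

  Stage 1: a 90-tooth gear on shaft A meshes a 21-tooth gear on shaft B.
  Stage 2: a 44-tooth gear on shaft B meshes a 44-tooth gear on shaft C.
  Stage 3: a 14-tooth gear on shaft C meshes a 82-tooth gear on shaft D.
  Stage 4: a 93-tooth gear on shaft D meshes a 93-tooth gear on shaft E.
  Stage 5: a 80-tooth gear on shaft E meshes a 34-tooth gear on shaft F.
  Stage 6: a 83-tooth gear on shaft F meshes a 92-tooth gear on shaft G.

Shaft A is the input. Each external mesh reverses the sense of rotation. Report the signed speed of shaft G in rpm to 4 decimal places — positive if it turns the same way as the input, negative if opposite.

Stage 1 [90T→21T]: ω = 442.0000×90/21 = 1894.2857 rpm, dir flips to −; running = −1894.2857
Stage 2 [44T→44T]: ω = 1894.2857×44/44 = 1894.2857 rpm, dir flips to +; running = +1894.2857
Stage 3 [14T→82T]: ω = 1894.2857×14/82 = 323.4146 rpm, dir flips to −; running = −323.4146
Stage 4 [93T→93T]: ω = 323.4146×93/93 = 323.4146 rpm, dir flips to +; running = +323.4146
Stage 5 [80T→34T]: ω = 323.4146×80/34 = 760.9756 rpm, dir flips to −; running = −760.9756
Stage 6 [83T→92T]: ω = 760.9756×83/92 = 686.5323 rpm, dir flips to +; running = +686.5323

+686.5323 rpm (same as input, |ω| = 686.5323 rpm)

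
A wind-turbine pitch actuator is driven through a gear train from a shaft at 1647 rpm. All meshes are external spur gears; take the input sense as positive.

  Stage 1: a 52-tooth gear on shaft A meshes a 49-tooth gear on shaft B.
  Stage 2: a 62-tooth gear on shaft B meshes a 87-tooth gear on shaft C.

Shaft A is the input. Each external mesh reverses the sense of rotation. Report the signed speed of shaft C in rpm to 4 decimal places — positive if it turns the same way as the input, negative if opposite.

Stage 1 [52T→49T]: ω = 1647.0000×52/49 = 1747.8367 rpm, dir flips to −; running = −1747.8367
Stage 2 [62T→87T]: ω = 1747.8367×62/87 = 1245.5848 rpm, dir flips to +; running = +1245.5848

+1245.5848 rpm (same as input, |ω| = 1245.5848 rpm)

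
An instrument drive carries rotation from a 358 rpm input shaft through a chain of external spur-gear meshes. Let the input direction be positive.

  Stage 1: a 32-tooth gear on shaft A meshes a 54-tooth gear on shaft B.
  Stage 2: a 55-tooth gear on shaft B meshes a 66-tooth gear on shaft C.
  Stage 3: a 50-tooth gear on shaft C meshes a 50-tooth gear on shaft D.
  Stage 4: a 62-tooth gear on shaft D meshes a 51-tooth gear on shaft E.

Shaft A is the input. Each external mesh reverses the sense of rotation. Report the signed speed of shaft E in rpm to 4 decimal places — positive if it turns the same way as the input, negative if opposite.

+214.9213 rpm (same as input, |ω| = 214.9213 rpm)

Stage 1 [32T→54T]: ω = 358.0000×32/54 = 212.1481 rpm, dir flips to −; running = −212.1481
Stage 2 [55T→66T]: ω = 212.1481×55/66 = 176.7901 rpm, dir flips to +; running = +176.7901
Stage 3 [50T→50T]: ω = 176.7901×50/50 = 176.7901 rpm, dir flips to −; running = −176.7901
Stage 4 [62T→51T]: ω = 176.7901×62/51 = 214.9213 rpm, dir flips to +; running = +214.9213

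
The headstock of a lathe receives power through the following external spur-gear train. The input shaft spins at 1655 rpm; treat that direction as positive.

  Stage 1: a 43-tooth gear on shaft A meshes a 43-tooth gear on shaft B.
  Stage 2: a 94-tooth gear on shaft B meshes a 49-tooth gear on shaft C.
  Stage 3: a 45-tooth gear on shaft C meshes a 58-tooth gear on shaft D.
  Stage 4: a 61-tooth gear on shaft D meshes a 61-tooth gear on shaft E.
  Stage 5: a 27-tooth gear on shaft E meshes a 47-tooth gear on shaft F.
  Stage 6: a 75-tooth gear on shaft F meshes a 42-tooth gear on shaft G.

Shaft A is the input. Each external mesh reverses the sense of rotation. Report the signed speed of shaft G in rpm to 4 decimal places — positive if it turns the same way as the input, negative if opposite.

Stage 1 [43T→43T]: ω = 1655.0000×43/43 = 1655.0000 rpm, dir flips to −; running = −1655.0000
Stage 2 [94T→49T]: ω = 1655.0000×94/49 = 3174.8980 rpm, dir flips to +; running = +3174.8980
Stage 3 [45T→58T]: ω = 3174.8980×45/58 = 2463.2829 rpm, dir flips to −; running = −2463.2829
Stage 4 [61T→61T]: ω = 2463.2829×61/61 = 2463.2829 rpm, dir flips to +; running = +2463.2829
Stage 5 [27T→47T]: ω = 2463.2829×27/47 = 1415.0774 rpm, dir flips to −; running = −1415.0774
Stage 6 [75T→42T]: ω = 1415.0774×75/42 = 2526.9239 rpm, dir flips to +; running = +2526.9239

+2526.9239 rpm (same as input, |ω| = 2526.9239 rpm)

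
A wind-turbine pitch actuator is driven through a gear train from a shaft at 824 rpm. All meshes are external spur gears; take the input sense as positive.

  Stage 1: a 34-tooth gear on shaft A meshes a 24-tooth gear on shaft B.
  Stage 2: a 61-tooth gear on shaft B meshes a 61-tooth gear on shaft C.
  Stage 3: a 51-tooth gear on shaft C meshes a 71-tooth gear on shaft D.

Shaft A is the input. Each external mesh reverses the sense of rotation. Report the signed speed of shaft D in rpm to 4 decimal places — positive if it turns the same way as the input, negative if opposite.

-838.5070 rpm (opposite to input, |ω| = 838.5070 rpm)

Stage 1 [34T→24T]: ω = 824.0000×34/24 = 1167.3333 rpm, dir flips to −; running = −1167.3333
Stage 2 [61T→61T]: ω = 1167.3333×61/61 = 1167.3333 rpm, dir flips to +; running = +1167.3333
Stage 3 [51T→71T]: ω = 1167.3333×51/71 = 838.5070 rpm, dir flips to −; running = −838.5070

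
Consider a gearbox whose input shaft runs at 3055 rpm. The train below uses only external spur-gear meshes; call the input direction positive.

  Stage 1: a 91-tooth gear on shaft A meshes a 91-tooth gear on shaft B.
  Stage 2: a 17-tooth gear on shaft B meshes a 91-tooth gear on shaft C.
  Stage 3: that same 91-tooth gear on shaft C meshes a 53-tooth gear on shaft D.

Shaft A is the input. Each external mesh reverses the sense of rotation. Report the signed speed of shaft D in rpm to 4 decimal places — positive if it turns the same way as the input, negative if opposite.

Stage 1 [91T→91T]: ω = 3055.0000×91/91 = 3055.0000 rpm, dir flips to −; running = −3055.0000
Stage 2 [17T→91T]: ω = 3055.0000×17/91 = 570.7143 rpm, dir flips to +; running = +570.7143
Stage 3 [91T→53T]: ω = 570.7143×91/53 = 979.9057 rpm, dir flips to −; running = −979.9057

-979.9057 rpm (opposite to input, |ω| = 979.9057 rpm)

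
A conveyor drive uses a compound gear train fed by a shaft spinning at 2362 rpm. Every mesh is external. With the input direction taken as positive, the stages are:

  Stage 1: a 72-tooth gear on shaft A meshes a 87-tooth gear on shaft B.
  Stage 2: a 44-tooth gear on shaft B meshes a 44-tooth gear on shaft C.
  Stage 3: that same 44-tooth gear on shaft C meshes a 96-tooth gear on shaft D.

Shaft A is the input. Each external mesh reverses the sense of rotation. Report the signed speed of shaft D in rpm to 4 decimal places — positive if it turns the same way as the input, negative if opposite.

-895.9310 rpm (opposite to input, |ω| = 895.9310 rpm)

Stage 1 [72T→87T]: ω = 2362.0000×72/87 = 1954.7586 rpm, dir flips to −; running = −1954.7586
Stage 2 [44T→44T]: ω = 1954.7586×44/44 = 1954.7586 rpm, dir flips to +; running = +1954.7586
Stage 3 [44T→96T]: ω = 1954.7586×44/96 = 895.9310 rpm, dir flips to −; running = −895.9310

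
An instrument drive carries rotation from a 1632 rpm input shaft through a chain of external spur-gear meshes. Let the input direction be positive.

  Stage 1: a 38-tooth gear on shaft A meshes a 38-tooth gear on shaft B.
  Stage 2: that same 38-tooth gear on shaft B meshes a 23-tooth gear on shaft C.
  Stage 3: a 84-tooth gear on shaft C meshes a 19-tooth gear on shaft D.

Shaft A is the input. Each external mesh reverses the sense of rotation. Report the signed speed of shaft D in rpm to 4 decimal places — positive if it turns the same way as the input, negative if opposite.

Stage 1 [38T→38T]: ω = 1632.0000×38/38 = 1632.0000 rpm, dir flips to −; running = −1632.0000
Stage 2 [38T→23T]: ω = 1632.0000×38/23 = 2696.3478 rpm, dir flips to +; running = +2696.3478
Stage 3 [84T→19T]: ω = 2696.3478×84/19 = 11920.6957 rpm, dir flips to −; running = −11920.6957

-11920.6957 rpm (opposite to input, |ω| = 11920.6957 rpm)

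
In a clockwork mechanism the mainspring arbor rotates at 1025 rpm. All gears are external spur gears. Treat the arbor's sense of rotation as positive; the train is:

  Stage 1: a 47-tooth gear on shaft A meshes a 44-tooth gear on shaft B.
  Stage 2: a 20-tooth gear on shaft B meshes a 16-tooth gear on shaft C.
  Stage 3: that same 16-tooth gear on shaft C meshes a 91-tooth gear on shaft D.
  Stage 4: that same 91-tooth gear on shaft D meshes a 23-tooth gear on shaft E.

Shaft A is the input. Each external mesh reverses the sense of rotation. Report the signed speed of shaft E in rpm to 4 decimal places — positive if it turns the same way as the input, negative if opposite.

+952.0751 rpm (same as input, |ω| = 952.0751 rpm)

Stage 1 [47T→44T]: ω = 1025.0000×47/44 = 1094.8864 rpm, dir flips to −; running = −1094.8864
Stage 2 [20T→16T]: ω = 1094.8864×20/16 = 1368.6080 rpm, dir flips to +; running = +1368.6080
Stage 3 [16T→91T]: ω = 1368.6080×16/91 = 240.6344 rpm, dir flips to −; running = −240.6344
Stage 4 [91T→23T]: ω = 240.6344×91/23 = 952.0751 rpm, dir flips to +; running = +952.0751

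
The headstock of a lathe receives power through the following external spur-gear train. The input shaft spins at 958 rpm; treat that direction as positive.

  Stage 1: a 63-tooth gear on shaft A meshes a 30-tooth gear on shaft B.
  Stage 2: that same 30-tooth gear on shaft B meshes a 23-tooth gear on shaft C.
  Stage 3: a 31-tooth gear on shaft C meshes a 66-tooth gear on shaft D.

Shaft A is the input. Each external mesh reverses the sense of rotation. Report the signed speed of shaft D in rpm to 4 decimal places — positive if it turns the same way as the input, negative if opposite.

-1232.5257 rpm (opposite to input, |ω| = 1232.5257 rpm)

Stage 1 [63T→30T]: ω = 958.0000×63/30 = 2011.8000 rpm, dir flips to −; running = −2011.8000
Stage 2 [30T→23T]: ω = 2011.8000×30/23 = 2624.0870 rpm, dir flips to +; running = +2624.0870
Stage 3 [31T→66T]: ω = 2624.0870×31/66 = 1232.5257 rpm, dir flips to −; running = −1232.5257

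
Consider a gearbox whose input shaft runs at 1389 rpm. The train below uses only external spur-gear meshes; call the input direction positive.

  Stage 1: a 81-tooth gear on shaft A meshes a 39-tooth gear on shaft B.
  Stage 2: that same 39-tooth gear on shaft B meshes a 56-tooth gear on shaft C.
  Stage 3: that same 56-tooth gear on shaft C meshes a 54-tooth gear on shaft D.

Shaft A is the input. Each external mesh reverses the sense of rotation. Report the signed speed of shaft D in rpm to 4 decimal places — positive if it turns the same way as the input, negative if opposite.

-2083.5000 rpm (opposite to input, |ω| = 2083.5000 rpm)

Stage 1 [81T→39T]: ω = 1389.0000×81/39 = 2884.8462 rpm, dir flips to −; running = −2884.8462
Stage 2 [39T→56T]: ω = 2884.8462×39/56 = 2009.0893 rpm, dir flips to +; running = +2009.0893
Stage 3 [56T→54T]: ω = 2009.0893×56/54 = 2083.5000 rpm, dir flips to −; running = −2083.5000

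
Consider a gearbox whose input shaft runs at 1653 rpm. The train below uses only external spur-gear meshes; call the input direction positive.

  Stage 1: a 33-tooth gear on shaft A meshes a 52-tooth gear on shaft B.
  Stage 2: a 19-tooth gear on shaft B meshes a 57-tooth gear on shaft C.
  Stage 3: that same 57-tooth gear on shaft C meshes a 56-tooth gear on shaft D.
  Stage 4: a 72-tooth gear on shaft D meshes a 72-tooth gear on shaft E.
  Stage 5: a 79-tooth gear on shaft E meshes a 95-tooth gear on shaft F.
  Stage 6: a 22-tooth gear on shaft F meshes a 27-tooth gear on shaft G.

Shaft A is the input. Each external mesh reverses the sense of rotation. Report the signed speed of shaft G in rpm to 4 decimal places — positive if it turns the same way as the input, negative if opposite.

+241.1634 rpm (same as input, |ω| = 241.1634 rpm)

Stage 1 [33T→52T]: ω = 1653.0000×33/52 = 1049.0192 rpm, dir flips to −; running = −1049.0192
Stage 2 [19T→57T]: ω = 1049.0192×19/57 = 349.6731 rpm, dir flips to +; running = +349.6731
Stage 3 [57T→56T]: ω = 349.6731×57/56 = 355.9172 rpm, dir flips to −; running = −355.9172
Stage 4 [72T→72T]: ω = 355.9172×72/72 = 355.9172 rpm, dir flips to +; running = +355.9172
Stage 5 [79T→95T]: ω = 355.9172×79/95 = 295.9733 rpm, dir flips to −; running = −295.9733
Stage 6 [22T→27T]: ω = 295.9733×22/27 = 241.1634 rpm, dir flips to +; running = +241.1634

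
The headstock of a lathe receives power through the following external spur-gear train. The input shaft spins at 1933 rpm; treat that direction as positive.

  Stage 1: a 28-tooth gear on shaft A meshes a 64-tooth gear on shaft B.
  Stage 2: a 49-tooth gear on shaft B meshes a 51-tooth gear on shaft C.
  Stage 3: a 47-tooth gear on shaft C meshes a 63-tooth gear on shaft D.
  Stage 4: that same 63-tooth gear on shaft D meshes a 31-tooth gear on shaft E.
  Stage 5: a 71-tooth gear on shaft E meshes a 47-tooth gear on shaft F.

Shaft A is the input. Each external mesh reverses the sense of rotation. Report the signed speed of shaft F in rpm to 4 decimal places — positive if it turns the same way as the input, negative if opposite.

Stage 1 [28T→64T]: ω = 1933.0000×28/64 = 845.6875 rpm, dir flips to −; running = −845.6875
Stage 2 [49T→51T]: ω = 845.6875×49/51 = 812.5233 rpm, dir flips to +; running = +812.5233
Stage 3 [47T→63T]: ω = 812.5233×47/63 = 606.1682 rpm, dir flips to −; running = −606.1682
Stage 4 [63T→31T]: ω = 606.1682×63/31 = 1231.8901 rpm, dir flips to +; running = +1231.8901
Stage 5 [71T→47T]: ω = 1231.8901×71/47 = 1860.9404 rpm, dir flips to −; running = −1860.9404

-1860.9404 rpm (opposite to input, |ω| = 1860.9404 rpm)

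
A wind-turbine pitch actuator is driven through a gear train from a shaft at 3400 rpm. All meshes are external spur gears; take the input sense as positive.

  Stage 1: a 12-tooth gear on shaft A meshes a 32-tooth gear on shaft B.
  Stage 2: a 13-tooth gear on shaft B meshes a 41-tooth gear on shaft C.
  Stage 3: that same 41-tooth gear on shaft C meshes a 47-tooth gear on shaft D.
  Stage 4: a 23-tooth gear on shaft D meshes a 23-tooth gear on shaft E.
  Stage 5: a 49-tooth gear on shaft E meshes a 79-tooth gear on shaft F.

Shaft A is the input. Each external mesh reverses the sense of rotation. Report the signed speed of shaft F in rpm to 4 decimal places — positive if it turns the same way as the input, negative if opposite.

Stage 1 [12T→32T]: ω = 3400.0000×12/32 = 1275.0000 rpm, dir flips to −; running = −1275.0000
Stage 2 [13T→41T]: ω = 1275.0000×13/41 = 404.2683 rpm, dir flips to +; running = +404.2683
Stage 3 [41T→47T]: ω = 404.2683×41/47 = 352.6596 rpm, dir flips to −; running = −352.6596
Stage 4 [23T→23T]: ω = 352.6596×23/23 = 352.6596 rpm, dir flips to +; running = +352.6596
Stage 5 [49T→79T]: ω = 352.6596×49/79 = 218.7382 rpm, dir flips to −; running = −218.7382

-218.7382 rpm (opposite to input, |ω| = 218.7382 rpm)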